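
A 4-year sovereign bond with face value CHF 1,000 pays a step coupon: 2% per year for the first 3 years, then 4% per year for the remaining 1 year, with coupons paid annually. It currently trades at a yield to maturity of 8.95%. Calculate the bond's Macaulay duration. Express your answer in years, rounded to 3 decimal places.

3.868 years

Periodic yield y = 0.0895. Discount each cash flow and weight by its year:
  t   CF        PV=CF/(1+0.0895)^t    t·PV
  1        20.00        18.3570        18.3570
  2        20.00        16.8491        33.6981
  3        20.00        15.4649        46.3948
  4     1,040.00       738.1156     2,952.4625
  Σ                    788.7867     3,050.9125
Price P = Σ PV = 788.7867.
Macaulay duration = Σ(t·PV) / P = 3,050.9125 / 788.7867 = 3.86786 years.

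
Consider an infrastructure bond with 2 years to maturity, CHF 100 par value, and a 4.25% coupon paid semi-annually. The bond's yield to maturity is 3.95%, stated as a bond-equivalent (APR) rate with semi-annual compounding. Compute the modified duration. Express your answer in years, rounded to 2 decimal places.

1.90 years

Periodic yield y = 0.01975. First find Macaulay duration:
  t   CF        PV=CF/(1+0.01975)^t    t·PV
  1        2.125         2.0838         2.0838
  2        2.125         2.0435         4.0870
  3        2.125         2.0039         6.0117
  4      102.125        94.4403       377.7611
  Σ                    100.5715       389.9436
P = 100.5715; Macaulay duration = 389.9436 / 100.5715 = 3.87728 half-year periods = 1.93864 years.
Modified duration = D_Mac / (1 + y) = 1.93864 / 1.01975 = 1.90109 years.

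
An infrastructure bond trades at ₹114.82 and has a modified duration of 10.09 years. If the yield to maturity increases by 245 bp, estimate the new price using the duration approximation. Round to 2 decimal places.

₹86.44

Duration approximation: ΔP/P ≈ -D_mod · Δy = -10.09 × (+0.0245) = -0.247205.
New price ≈ 114.82 × (1 - 0.247205) = 86.4359219.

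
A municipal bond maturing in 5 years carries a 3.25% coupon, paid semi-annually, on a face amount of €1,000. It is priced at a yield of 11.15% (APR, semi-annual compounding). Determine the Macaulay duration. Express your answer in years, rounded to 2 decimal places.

4.57 years

Periodic yield y = 0.05575. Discount each cash flow and weight by its period:
  t   CF        PV=CF/(1+0.05575)^t    t·PV
  1        16.25        15.3919        15.3919
  2        16.25        14.5791        29.1582
  3        16.25        13.8093        41.4278
  4        16.25        13.0800        52.3202
  5        16.25        12.3893        61.9467
  6        16.25        11.7351        70.4106
  7        16.25        11.1154        77.8079
  8        16.25        10.5285        84.2276
  9        16.25         9.9725        89.7524
  10    1,016.25       590.7309     5,907.3086
  Σ                    703.3320     6,429.7518
Price P = Σ PV = 703.3320.
Macaulay duration = Σ(t·PV) / P = 6,429.7518 / 703.3320 = 9.14185 half-year periods.
In years: 9.14185 / 2 = 4.57092 years.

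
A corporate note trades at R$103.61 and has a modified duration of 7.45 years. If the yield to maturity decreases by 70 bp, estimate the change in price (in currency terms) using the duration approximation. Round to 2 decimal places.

+R$5.40

Duration approximation: ΔP/P ≈ -D_mod · Δy = -7.45 × (-0.007) = +0.052150.
ΔP ≈ 103.61 × (+0.052150) = +5.4032615.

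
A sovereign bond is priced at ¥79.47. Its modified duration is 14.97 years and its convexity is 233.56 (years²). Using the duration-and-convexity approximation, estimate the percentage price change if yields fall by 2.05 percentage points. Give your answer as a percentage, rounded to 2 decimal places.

+35.60%

Duration effect: -D_mod·Δy = -14.97 × (-0.0205) = +0.306885
Convexity effect: ½·C·(Δy)² = 0.5 × 233.56 × (-0.0205)² = +0.049076795
ΔP/P ≈ +0.306885 + 0.049076795 = +0.355961795
= +35.5961795%.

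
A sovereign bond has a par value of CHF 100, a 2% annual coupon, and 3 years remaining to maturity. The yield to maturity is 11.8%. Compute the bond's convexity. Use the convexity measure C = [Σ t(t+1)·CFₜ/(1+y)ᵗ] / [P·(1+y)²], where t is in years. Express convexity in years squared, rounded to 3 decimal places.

With y = 0.118:
  t   CF        PV=CF/(1+0.118)^t    t·PV        t(t+1)·PV
  1         2.00         1.7889         1.7889           3.5778
  2         2.00         1.6001         3.2002           9.6006
  3       102.00        72.9919       218.9757         875.9030
  Σ                     76.3809       223.9648         889.0814
P = 76.3809.
Convexity = Σ t(t+1)·PV / [P·(1+y)²] = 889.0814 / (76.3809 × 1.249924) = 9.31264.

9.313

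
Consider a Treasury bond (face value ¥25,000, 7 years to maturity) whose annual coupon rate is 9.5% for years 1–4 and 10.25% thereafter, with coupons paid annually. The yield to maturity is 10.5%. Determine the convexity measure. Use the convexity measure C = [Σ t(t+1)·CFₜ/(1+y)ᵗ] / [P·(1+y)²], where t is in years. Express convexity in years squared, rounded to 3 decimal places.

31.996

With y = 0.105:
  t   CF        PV=CF/(1+0.105)^t    t·PV        t(t+1)·PV
  1     2,375.00     2,149.3213     2,149.3213       4,298.6425
  2     2,375.00     1,945.0871     3,890.1742      11,670.5227
  3     2,375.00     1,760.2598     5,280.7795      21,123.1180
  4     2,375.00     1,592.9953     6,371.9813      31,859.9065
  5     2,562.50     1,555.4372     7,777.1860      46,663.1163
  6     2,562.50     1,407.6355     8,445.8129      59,120.6903
  7    27,562.50    13,701.9589    95,913.7123     767,309.6987
  Σ                 24,112.6951   129,828.9676     942,045.6951
P = 24,112.6951.
Convexity = Σ t(t+1)·PV / [P·(1+y)²] = 942,045.6951 / (24,112.6951 × 1.221025) = 31.99644.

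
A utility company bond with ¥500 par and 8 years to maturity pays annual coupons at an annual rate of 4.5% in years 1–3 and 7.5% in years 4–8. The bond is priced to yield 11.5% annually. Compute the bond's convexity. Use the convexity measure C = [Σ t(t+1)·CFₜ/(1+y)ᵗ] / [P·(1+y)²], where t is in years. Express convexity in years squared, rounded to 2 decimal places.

With y = 0.115:
  t   CF        PV=CF/(1+0.115)^t    t·PV        t(t+1)·PV
  1        22.50        20.1794        20.1794          40.3587
  2        22.50        18.0981        36.1962         108.5885
  3        22.50        16.2315        48.6944         194.7777
  4        37.50        24.2623        97.0492         485.2458
  5        37.50        21.7599       108.7995         652.7971
  6        37.50        19.5156       117.0936         819.6555
  7        37.50        17.5028       122.5195         980.1560
  8       537.50       224.9985     1,799.9876      16,199.8885
  Σ                    362.5480     2,350.5194      19,481.4679
P = 362.5480.
Convexity = Σ t(t+1)·PV / [P·(1+y)²] = 19,481.4679 / (362.5480 × 1.243225) = 43.22216.

43.22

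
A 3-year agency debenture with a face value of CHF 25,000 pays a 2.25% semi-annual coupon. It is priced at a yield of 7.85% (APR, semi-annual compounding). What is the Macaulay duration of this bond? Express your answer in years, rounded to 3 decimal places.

2.909 years

Periodic yield y = 0.03925. Discount each cash flow and weight by its period:
  t   CF        PV=CF/(1+0.03925)^t    t·PV
  1       281.25       270.6279       270.6279
  2       281.25       260.4069       520.8138
  3       281.25       250.5719       751.7158
  4       281.25       241.1084       964.4337
  5       281.25       232.0023     1,160.0117
  6    25,281.25    20,066.8103   120,400.8616
  Σ                 21,321.5277   124,068.4644
Price P = Σ PV = 21,321.5277.
Macaulay duration = Σ(t·PV) / P = 124,068.4644 / 21,321.5277 = 5.81893 half-year periods.
In years: 5.81893 / 2 = 2.90946 years.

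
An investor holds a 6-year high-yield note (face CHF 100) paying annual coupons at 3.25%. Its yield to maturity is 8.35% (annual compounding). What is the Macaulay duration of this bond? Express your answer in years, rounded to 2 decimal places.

5.47 years

Periodic yield y = 0.0835. Discount each cash flow and weight by its year:
  t   CF        PV=CF/(1+0.0835)^t    t·PV
  1         3.25         2.9995         2.9995
  2         3.25         2.7684         5.5368
  3         3.25         2.5550         7.6651
  4         3.25         2.3581         9.4325
  5         3.25         2.1764        10.8820
  6       103.25        63.8141       382.8845
  Σ                     76.6716       419.4004
Price P = Σ PV = 76.6716.
Macaulay duration = Σ(t·PV) / P = 419.4004 / 76.6716 = 5.47009 years.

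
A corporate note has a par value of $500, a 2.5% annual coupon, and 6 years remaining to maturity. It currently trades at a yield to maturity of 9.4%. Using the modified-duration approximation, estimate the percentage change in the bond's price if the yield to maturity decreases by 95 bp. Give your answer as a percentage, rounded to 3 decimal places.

Periodic yield y = 0.094. Modified duration first:
  t   CF        PV=CF/(1+0.094)^t    t·PV
  1        12.50        11.4260        11.4260
  2        12.50        10.4442        20.8884
  3        12.50         9.5468        28.6404
  4        12.50         8.7265        34.9061
  5        12.50         7.9767        39.8835
  6       512.50       298.9441     1,793.6644
  Σ                    347.0643     1,929.4087
P = 347.0643; D_Mac = 5.55923 yrs; D_mod = 5.55923/(1+0.094) = 5.08156 yrs.
ΔP/P ≈ -D_mod · Δy = -5.08156 × (-0.0095) = +0.048275 = +4.8275%.

+4.827%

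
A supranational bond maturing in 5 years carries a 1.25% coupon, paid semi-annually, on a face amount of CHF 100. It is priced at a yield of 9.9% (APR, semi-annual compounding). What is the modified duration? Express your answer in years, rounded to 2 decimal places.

Periodic yield y = 0.0495. First find Macaulay duration:
  t   CF        PV=CF/(1+0.0495)^t    t·PV
  1        0.625         0.5955         0.5955
  2        0.625         0.5674         1.1349
  3        0.625         0.5407         1.6220
  4        0.625         0.5152         2.0607
  5        0.625         0.4909         2.4544
  6        0.625         0.4677         2.8063
  7        0.625         0.4457         3.1196
  8        0.625         0.4246         3.3971
  9        0.625         0.4046         3.6415
  10     100.625        62.0700       620.6996
  Σ                     66.5223       641.5316
P = 66.5223; Macaulay duration = 641.5316 / 66.5223 = 9.64386 half-year periods = 4.82193 years.
Modified duration = D_Mac / (1 + y) = 4.82193 / 1.0495 = 4.59450 years.

4.59 years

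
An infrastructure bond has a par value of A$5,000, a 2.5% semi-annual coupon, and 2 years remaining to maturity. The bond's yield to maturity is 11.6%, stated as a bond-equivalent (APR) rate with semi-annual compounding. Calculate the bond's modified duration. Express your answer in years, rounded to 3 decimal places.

Periodic yield y = 0.058. First find Macaulay duration:
  t   CF        PV=CF/(1+0.058)^t    t·PV
  1        62.50        59.0737        59.0737
  2        62.50        55.8353       111.6706
  3        62.50        52.7744       158.3231
  4     5,062.50     4,040.3814    16,161.5257
  Σ                  4,208.0648    16,490.5931
P = 4,208.0648; Macaulay duration = 16,490.5931 / 4,208.0648 = 3.91881 half-year periods = 1.95940 years.
Modified duration = D_Mac / (1 + y) = 1.95940 / 1.058 = 1.85199 years.

1.852 years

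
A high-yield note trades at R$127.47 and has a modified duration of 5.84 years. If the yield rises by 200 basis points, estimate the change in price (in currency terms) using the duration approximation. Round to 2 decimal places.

Duration approximation: ΔP/P ≈ -D_mod · Δy = -5.84 × (+0.02) = -0.116800.
ΔP ≈ 127.47 × (-0.116800) = -14.888496.

-R$14.89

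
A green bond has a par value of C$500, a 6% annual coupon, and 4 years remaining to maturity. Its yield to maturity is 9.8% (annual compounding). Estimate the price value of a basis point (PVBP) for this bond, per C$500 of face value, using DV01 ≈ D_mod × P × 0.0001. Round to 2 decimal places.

Periodic yield y = 0.098.
  t   CF        PV=CF/(1+0.098)^t    t·PV
  1        30.00        27.3224        27.3224
  2        30.00        24.8838        49.7676
  3        30.00        22.6628        67.9885
  4       530.00       364.6418     1,458.5674
  Σ                    439.5109     1,603.6459
P = 439.5109; D_Mac = 3.64871 yrs; D_mod = 3.32305 yrs.
DV01 ≈ 3.32305 × 439.5109 × 0.0001 = 0.146052.

C$0.15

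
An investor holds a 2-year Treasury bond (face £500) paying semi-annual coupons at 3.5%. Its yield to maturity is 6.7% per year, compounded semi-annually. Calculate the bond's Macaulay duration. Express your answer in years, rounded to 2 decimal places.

Periodic yield y = 0.0335. Discount each cash flow and weight by its period:
  t   CF        PV=CF/(1+0.0335)^t    t·PV
  1         8.75         8.4664         8.4664
  2         8.75         8.1919        16.3839
  3         8.75         7.9264        23.7792
  4       508.75       445.9257     1,783.7028
  Σ                    470.5104     1,832.3323
Price P = Σ PV = 470.5104.
Macaulay duration = Σ(t·PV) / P = 1,832.3323 / 470.5104 = 3.89435 half-year periods.
In years: 3.89435 / 2 = 1.94717 years.

1.95 years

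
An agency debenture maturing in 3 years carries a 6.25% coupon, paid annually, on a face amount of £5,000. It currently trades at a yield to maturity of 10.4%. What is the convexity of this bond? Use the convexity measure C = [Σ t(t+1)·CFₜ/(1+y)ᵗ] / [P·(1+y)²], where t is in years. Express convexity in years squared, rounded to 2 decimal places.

With y = 0.104:
  t   CF        PV=CF/(1+0.104)^t    t·PV        t(t+1)·PV
  1       312.50       283.0616       283.0616         566.1232
  2       312.50       256.3964       512.7927       1,538.3782
  3     5,312.50     3,948.1325    11,844.3976      47,377.5904
  Σ                  4,487.5905    12,640.2519      49,482.0918
P = 4,487.5905.
Convexity = Σ t(t+1)·PV / [P·(1+y)²] = 49,482.0918 / (4,487.5905 × 1.218816) = 9.04684.

9.05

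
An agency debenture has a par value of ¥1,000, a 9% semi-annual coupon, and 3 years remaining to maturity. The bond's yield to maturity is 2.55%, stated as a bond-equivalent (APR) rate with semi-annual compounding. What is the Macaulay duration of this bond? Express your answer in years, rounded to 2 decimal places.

Periodic yield y = 0.01275. Discount each cash flow and weight by its period:
  t   CF        PV=CF/(1+0.01275)^t    t·PV
  1        45.00        44.4335        44.4335
  2        45.00        43.8741        87.7482
  3        45.00        43.3217       129.9652
  4        45.00        42.7763       171.1053
  5        45.00        42.2378       211.1890
  6     1,045.00       968.5070     5,811.0422
  Σ                  1,185.1504     6,455.4833
Price P = Σ PV = 1,185.1504.
Macaulay duration = Σ(t·PV) / P = 6,455.4833 / 1,185.1504 = 5.44697 half-year periods.
In years: 5.44697 / 2 = 2.72349 years.

2.72 years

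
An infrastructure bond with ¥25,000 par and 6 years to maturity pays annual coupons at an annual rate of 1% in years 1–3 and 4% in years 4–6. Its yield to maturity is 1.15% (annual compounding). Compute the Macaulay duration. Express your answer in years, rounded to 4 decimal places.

5.7847 years

Periodic yield y = 0.0115. Discount each cash flow and weight by its year:
  t   CF        PV=CF/(1+0.0115)^t    t·PV
  1       250.00       247.1577       247.1577
  2       250.00       244.3477       488.6954
  3       250.00       241.5696       724.7089
  4     1,000.00       955.2927     3,821.1707
  5     1,000.00       944.4317     4,722.1586
  6    26,000.00    24,276.0501   145,656.3007
  Σ                 26,908.8495   155,660.1920
Price P = Σ PV = 26,908.8495.
Macaulay duration = Σ(t·PV) / P = 155,660.1920 / 26,908.8495 = 5.78472 years.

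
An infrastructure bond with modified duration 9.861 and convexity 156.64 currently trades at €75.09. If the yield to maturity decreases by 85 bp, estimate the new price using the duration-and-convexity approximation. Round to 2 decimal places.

Duration effect: -D_mod·Δy = -9.861 × (-0.0085) = +0.0838185
Convexity effect: ½·C·(Δy)² = 0.5 × 156.64 × (-0.0085)² = +0.00565862
ΔP/P ≈ +0.0838185 + 0.00565862 = +0.08947712
New price ≈ 75.09 × (1 + 0.08947712) = 81.8088369408.

€81.81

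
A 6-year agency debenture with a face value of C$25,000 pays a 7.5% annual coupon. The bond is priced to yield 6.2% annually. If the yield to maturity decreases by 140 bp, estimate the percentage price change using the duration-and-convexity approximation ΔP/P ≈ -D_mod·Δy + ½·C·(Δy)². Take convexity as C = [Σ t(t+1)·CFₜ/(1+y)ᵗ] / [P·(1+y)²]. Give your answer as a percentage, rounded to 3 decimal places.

+6.985%

With y = 0.062:
  t   CF        PV=CF/(1+0.062)^t    t·PV        t(t+1)·PV
  1     1,875.00     1,765.5367     1,765.5367       3,531.0734
  2     1,875.00     1,662.4640     3,324.9279       9,974.7837
  3     1,875.00     1,565.4086     4,696.2259      18,784.9035
  4     1,875.00     1,474.0194     5,896.0777      29,480.3884
  5     1,875.00     1,387.9656     6,939.8278      41,638.9666
  6    26,875.00    18,732.7429   112,396.4574     786,775.2015
  Σ                 26,588.1372   135,019.0533     890,185.3172
P = 26,588.1372; D_Mac = 5.07817 yrs; D_mod = 4.78170 yrs; C = 29.68544.
Duration effect: -4.78170 × (-0.014) = +0.066944
Convexity effect: 0.5 × 29.68544 × (-0.014)² = +0.0029092
ΔP/P ≈ +0.066944 + 0.0029092 = +0.069853 = +6.9853%.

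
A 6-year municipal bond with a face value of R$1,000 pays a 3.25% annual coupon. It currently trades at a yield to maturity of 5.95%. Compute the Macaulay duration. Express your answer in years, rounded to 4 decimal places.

Periodic yield y = 0.0595. Discount each cash flow and weight by its year:
  t   CF        PV=CF/(1+0.0595)^t    t·PV
  1        32.50        30.6748        30.6748
  2        32.50        28.9522        57.9044
  3        32.50        27.3263        81.9788
  4        32.50        25.7917       103.1667
  5        32.50        24.3432       121.7162
  6     1,032.50       729.9352     4,379.6111
  Σ                    867.0234     4,775.0521
Price P = Σ PV = 867.0234.
Macaulay duration = Σ(t·PV) / P = 4,775.0521 / 867.0234 = 5.50741 years.

5.5074 years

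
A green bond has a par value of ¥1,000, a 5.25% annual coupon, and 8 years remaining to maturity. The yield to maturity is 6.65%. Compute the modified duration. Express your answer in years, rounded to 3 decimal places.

6.252 years

Periodic yield y = 0.0665. First find Macaulay duration:
  t   CF        PV=CF/(1+0.0665)^t    t·PV
  1        52.50        49.2264        49.2264
  2        52.50        46.1570        92.3140
  3        52.50        43.2790       129.8369
  4        52.50        40.5804       162.3214
  5        52.50        38.0500       190.2502
  6        52.50        35.6775       214.0649
  7        52.50        33.4529       234.1700
  8     1,052.50       628.8329     5,030.6629
  Σ                    915.2560     6,102.8466
P = 915.2560; Macaulay duration = 6,102.8466 / 915.2560 = 6.66791 years.
Modified duration = D_Mac / (1 + y) = 6.66791 / 1.0665 = 6.25214 years.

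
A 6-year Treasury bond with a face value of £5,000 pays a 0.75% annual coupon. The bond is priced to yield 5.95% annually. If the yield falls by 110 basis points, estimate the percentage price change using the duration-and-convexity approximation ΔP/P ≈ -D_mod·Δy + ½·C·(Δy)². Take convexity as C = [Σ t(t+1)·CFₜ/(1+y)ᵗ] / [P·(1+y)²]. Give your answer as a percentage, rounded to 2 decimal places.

With y = 0.0595:
  t   CF        PV=CF/(1+0.0595)^t    t·PV        t(t+1)·PV
  1        37.50        35.3941        35.3941          70.7881
  2        37.50        33.4064        66.8127         200.4382
  3        37.50        31.5303        94.5910         378.3638
  4        37.50        29.7596       119.0385         595.1925
  5        37.50        28.0884       140.4418         842.6510
  6     5,037.50     3,561.3060    21,367.8361     149,574.8525
  Σ                  3,719.4847    21,824.1142     151,662.2861
P = 3,719.4847; D_Mac = 5.86751 yrs; D_mod = 5.53800 yrs; C = 36.32394.
Duration effect: -5.53800 × (-0.011) = +0.060918
Convexity effect: 0.5 × 36.32394 × (-0.011)² = +0.0021976
ΔP/P ≈ +0.060918 + 0.0021976 = +0.063116 = +6.3116%.

+6.31%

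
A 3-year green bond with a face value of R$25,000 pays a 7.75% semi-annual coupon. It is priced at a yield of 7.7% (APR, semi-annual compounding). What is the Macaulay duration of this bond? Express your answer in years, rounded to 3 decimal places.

Periodic yield y = 0.0385. Discount each cash flow and weight by its period:
  t   CF        PV=CF/(1+0.0385)^t    t·PV
  1       968.75       932.8358       932.8358
  2       968.75       898.2531     1,796.5062
  3       968.75       864.9524     2,594.8572
  4       968.75       832.8863     3,331.5452
  5       968.75       802.0089     4,010.0447
  6    25,968.75    20,701.9874   124,211.9245
  Σ                 25,032.9240   136,877.7136
Price P = Σ PV = 25,032.9240.
Macaulay duration = Σ(t·PV) / P = 136,877.7136 / 25,032.9240 = 5.46791 half-year periods.
In years: 5.46791 / 2 = 2.73395 years.

2.734 years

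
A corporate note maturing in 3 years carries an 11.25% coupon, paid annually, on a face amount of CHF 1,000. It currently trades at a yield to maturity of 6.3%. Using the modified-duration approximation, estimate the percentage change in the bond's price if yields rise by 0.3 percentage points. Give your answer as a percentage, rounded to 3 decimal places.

-0.769%

Periodic yield y = 0.063. Modified duration first:
  t   CF        PV=CF/(1+0.063)^t    t·PV
  1       112.50       105.8325       105.8325
  2       112.50        99.5603       199.1205
  3     1,112.50       926.1903     2,778.5709
  Σ                  1,131.5831     3,083.5239
P = 1,131.5831; D_Mac = 2.72496 yrs; D_mod = 2.72496/(1+0.063) = 2.56347 yrs.
ΔP/P ≈ -D_mod · Δy = -2.56347 × (+0.003) = -0.007690 = -0.7690%.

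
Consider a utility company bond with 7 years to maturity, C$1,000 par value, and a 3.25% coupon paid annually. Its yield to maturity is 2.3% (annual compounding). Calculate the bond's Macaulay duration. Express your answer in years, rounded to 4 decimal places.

Periodic yield y = 0.023. Discount each cash flow and weight by its year:
  t   CF        PV=CF/(1+0.023)^t    t·PV
  1        32.50        31.7693        31.7693
  2        32.50        31.0550        62.1101
  3        32.50        30.3568        91.0705
  4        32.50        29.6743       118.6973
  5        32.50        29.0072       145.0358
  6        32.50        28.3550       170.1300
  7     1,032.50       880.5634     6,163.9437
  Σ                  1,060.7810     6,782.7567
Price P = Σ PV = 1,060.7810.
Macaulay duration = Σ(t·PV) / P = 6,782.7567 / 1,060.7810 = 6.39412 years.

6.3941 years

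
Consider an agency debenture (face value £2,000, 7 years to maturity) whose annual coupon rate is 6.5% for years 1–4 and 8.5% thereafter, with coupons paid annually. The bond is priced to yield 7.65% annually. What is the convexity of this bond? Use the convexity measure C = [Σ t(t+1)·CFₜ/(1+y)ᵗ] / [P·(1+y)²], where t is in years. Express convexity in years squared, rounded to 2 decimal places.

With y = 0.0765:
  t   CF        PV=CF/(1+0.0765)^t    t·PV        t(t+1)·PV
  1       130.00       120.7617       120.7617         241.5235
  2       130.00       112.1800       224.3599         673.0798
  3       130.00       104.2080       312.6241       1,250.4965
  4       130.00        96.8026       387.2106       1,936.0529
  5       170.00       117.5923       587.9613       3,527.7679
  6       170.00       109.2357       655.4144       4,587.9007
  7     2,170.00     1,295.2735     9,066.9148      72,535.3184
  Σ                  1,956.0539    11,355.2469      84,752.1396
P = 1,956.0539.
Convexity = Σ t(t+1)·PV / [P·(1+y)²] = 84,752.1396 / (1,956.0539 × 1.158852) = 37.38882.

37.39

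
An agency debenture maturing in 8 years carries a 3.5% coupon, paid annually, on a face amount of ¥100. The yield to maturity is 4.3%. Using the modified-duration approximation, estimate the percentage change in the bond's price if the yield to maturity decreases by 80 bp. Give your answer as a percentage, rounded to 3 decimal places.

Periodic yield y = 0.043. Modified duration first:
  t   CF        PV=CF/(1+0.043)^t    t·PV
  1         3.50         3.3557         3.3557
  2         3.50         3.2174         6.4347
  3         3.50         3.0847         9.2541
  4         3.50         2.9575        11.8302
  5         3.50         2.8356        14.1781
  6         3.50         2.7187        16.3122
  7         3.50         2.6066        18.2463
  8       103.50        73.9036       591.2292
  Σ                     94.6799       670.8406
P = 94.6799; D_Mac = 7.08535 yrs; D_mod = 7.08535/(1+0.043) = 6.79324 yrs.
ΔP/P ≈ -D_mod · Δy = -6.79324 × (-0.008) = +0.054346 = +5.4346%.

+5.435%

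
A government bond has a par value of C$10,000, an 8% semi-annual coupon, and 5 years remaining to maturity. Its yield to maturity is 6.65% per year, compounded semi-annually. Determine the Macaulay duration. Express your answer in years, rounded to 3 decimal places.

4.243 years

Periodic yield y = 0.03325. Discount each cash flow and weight by its period:
  t   CF        PV=CF/(1+0.03325)^t    t·PV
  1       400.00       387.1280       387.1280
  2       400.00       374.6702       749.3404
  3       400.00       362.6133     1,087.8400
  4       400.00       350.9444     1,403.7777
  5       400.00       339.6510     1,698.2551
  6       400.00       328.7210     1,972.3263
  7       400.00       318.1428     2,226.9996
  8       400.00       307.9050     2,463.2397
  9       400.00       297.9966     2,681.9691
  10   10,400.00     7,498.5829    74,985.8295
  Σ                 10,566.3553    89,656.7052
Price P = Σ PV = 10,566.3553.
Macaulay duration = Σ(t·PV) / P = 89,656.7052 / 10,566.3553 = 8.48511 half-year periods.
In years: 8.48511 / 2 = 4.24256 years.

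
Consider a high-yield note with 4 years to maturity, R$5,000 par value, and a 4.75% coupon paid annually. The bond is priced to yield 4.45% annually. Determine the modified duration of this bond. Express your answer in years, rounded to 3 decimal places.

Periodic yield y = 0.0445. First find Macaulay duration:
  t   CF        PV=CF/(1+0.0445)^t    t·PV
  1       237.50       227.3815       227.3815
  2       237.50       217.6941       435.3883
  3       237.50       208.4195       625.2584
  4     5,237.50     4,400.3808    17,601.5231
  Σ                  5,053.8759    18,889.5513
P = 5,053.8759; Macaulay duration = 18,889.5513 / 5,053.8759 = 3.73764 years.
Modified duration = D_Mac / (1 + y) = 3.73764 / 1.0445 = 3.57840 years.

3.578 years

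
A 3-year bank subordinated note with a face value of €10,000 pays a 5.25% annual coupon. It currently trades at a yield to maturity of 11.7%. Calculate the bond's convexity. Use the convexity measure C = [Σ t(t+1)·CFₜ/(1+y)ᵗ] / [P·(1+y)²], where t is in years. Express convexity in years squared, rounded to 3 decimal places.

With y = 0.117:
  t   CF        PV=CF/(1+0.117)^t    t·PV        t(t+1)·PV
  1       525.00       470.0090       470.0090         940.0179
  2       525.00       420.7779       841.5559       2,524.6676
  3    10,525.00     7,552.0105    22,656.0315      90,624.1260
  Σ                  8,442.7974    23,967.5963      94,088.8115
P = 8,442.7974.
Convexity = Σ t(t+1)·PV / [P·(1+y)²] = 94,088.8115 / (8,442.7974 × 1.247689) = 8.93193.

8.932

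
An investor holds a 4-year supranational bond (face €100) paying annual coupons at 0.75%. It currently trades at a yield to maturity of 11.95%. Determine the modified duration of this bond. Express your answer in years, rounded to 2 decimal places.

Periodic yield y = 0.1195. First find Macaulay duration:
  t   CF        PV=CF/(1+0.1195)^t    t·PV
  1         0.75         0.6699         0.6699
  2         0.75         0.5984         1.1969
  3         0.75         0.5346         1.6037
  4       100.75        64.1429       256.5716
  Σ                     65.9458       260.0421
P = 65.9458; Macaulay duration = 260.0421 / 65.9458 = 3.94327 years.
Modified duration = D_Mac / (1 + y) = 3.94327 / 1.1195 = 3.52235 years.

3.52 years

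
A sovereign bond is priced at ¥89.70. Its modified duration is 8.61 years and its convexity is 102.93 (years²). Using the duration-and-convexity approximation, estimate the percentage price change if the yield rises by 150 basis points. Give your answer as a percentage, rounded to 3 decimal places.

-11.757%

Duration effect: -D_mod·Δy = -8.61 × (+0.015) = -0.129150
Convexity effect: ½·C·(Δy)² = 0.5 × 102.93 × (0.015)² = +0.011579625
ΔP/P ≈ -0.129150 + 0.011579625 = -0.117570375
= -11.7570375%.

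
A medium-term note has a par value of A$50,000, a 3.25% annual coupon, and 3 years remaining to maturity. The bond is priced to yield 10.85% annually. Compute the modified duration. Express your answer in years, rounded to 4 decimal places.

2.6120 years

Periodic yield y = 0.1085. First find Macaulay duration:
  t   CF        PV=CF/(1+0.1085)^t    t·PV
  1     1,625.00     1,465.9450     1,465.9450
  2     1,625.00     1,322.4583     2,644.9165
  3    51,625.00    37,901.2010   113,703.6031
  Σ                 40,689.6043   117,814.4646
P = 40,689.6043; Macaulay duration = 117,814.4646 / 40,689.6043 = 2.89544 years.
Modified duration = D_Mac / (1 + y) = 2.89544 / 1.1085 = 2.61204 years.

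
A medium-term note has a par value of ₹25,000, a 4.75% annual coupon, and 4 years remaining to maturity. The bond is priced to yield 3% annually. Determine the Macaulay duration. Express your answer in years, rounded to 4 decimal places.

3.7452 years

Periodic yield y = 0.03. Discount each cash flow and weight by its year:
  t   CF        PV=CF/(1+0.03)^t    t·PV
  1     1,187.50     1,152.9126     1,152.9126
  2     1,187.50     1,119.3326     2,238.6653
  3     1,187.50     1,086.7307     3,260.1922
  4    26,187.50    23,267.2546    93,069.0183
  Σ                 26,626.2306    99,720.7883
Price P = Σ PV = 26,626.2306.
Macaulay duration = Σ(t·PV) / P = 99,720.7883 / 26,626.2306 = 3.74521 years.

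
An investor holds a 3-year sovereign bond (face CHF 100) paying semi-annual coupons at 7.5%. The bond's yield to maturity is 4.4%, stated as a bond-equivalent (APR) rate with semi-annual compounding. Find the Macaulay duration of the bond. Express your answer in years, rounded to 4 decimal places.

Periodic yield y = 0.022. Discount each cash flow and weight by its period:
  t   CF        PV=CF/(1+0.022)^t    t·PV
  1         3.75         3.6693         3.6693
  2         3.75         3.5903         7.1806
  3         3.75         3.5130        10.5390
  4         3.75         3.4374        13.7495
  5         3.75         3.3634        16.8169
  6       103.75        91.0506       546.3035
  Σ                    108.6239       598.2588
Price P = Σ PV = 108.6239.
Macaulay duration = Σ(t·PV) / P = 598.2588 / 108.6239 = 5.50762 half-year periods.
In years: 5.50762 / 2 = 2.75381 years.

2.7538 years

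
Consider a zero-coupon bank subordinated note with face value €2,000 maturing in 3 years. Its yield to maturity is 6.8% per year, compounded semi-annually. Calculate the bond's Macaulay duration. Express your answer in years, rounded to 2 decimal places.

A zero-coupon bond has a single cash flow at maturity, so its Macaulay duration equals its maturity: 3 years.
(Equivalently: 6 semi-annual periods ÷ 2 = 3 years.)

3.00 years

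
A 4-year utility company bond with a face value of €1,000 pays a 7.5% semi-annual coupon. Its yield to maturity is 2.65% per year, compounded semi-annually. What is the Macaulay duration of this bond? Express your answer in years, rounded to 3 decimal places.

3.573 years

Periodic yield y = 0.01325. Discount each cash flow and weight by its period:
  t   CF        PV=CF/(1+0.01325)^t    t·PV
  1        37.50        37.0096        37.0096
  2        37.50        36.5257        73.0513
  3        37.50        36.0480       108.1441
  4        37.50        35.5766       142.3065
  5        37.50        35.1114       175.5570
  6        37.50        34.6523       207.9136
  7        37.50        34.1991       239.3939
  8     1,037.50       933.8029     7,470.4230
  Σ                  1,182.9256     8,453.7990
Price P = Σ PV = 1,182.9256.
Macaulay duration = Σ(t·PV) / P = 8,453.7990 / 1,182.9256 = 7.14652 half-year periods.
In years: 7.14652 / 2 = 3.57326 years.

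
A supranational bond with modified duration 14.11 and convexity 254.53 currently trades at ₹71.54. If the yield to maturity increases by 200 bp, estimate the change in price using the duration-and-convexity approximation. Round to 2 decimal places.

Duration effect: -D_mod·Δy = -14.11 × (+0.02) = -0.282200
Convexity effect: ½·C·(Δy)² = 0.5 × 254.53 × (0.02)² = +0.0509060
ΔP/P ≈ -0.282200 + 0.0509060 = -0.231294
ΔP ≈ 71.54 × (-0.231294) = -16.54677276.

-₹16.55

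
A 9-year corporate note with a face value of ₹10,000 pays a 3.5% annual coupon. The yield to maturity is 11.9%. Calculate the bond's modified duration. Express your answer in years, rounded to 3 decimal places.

6.604 years

Periodic yield y = 0.119. First find Macaulay duration:
  t   CF        PV=CF/(1+0.119)^t    t·PV
  1       350.00       312.7793       312.7793
  2       350.00       279.5168       559.0335
  3       350.00       249.7916       749.3747
  4       350.00       223.2275       892.9100
  5       350.00       199.4884       997.4419
  6       350.00       178.2738     1,069.6428
  7       350.00       159.3153     1,115.2070
  8       350.00       142.3729     1,138.9833
  9    10,350.00     3,762.4399    33,861.9591
  Σ                  5,507.2054    40,697.3316
P = 5,507.2054; Macaulay duration = 40,697.3316 / 5,507.2054 = 7.38983 years.
Modified duration = D_Mac / (1 + y) = 7.38983 / 1.119 = 6.60396 years.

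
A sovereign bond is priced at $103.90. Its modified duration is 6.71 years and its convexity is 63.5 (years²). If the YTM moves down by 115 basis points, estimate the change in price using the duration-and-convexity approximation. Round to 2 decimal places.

+$8.45

Duration effect: -D_mod·Δy = -6.71 × (-0.0115) = +0.077165
Convexity effect: ½·C·(Δy)² = 0.5 × 63.5 × (-0.0115)² = +0.0041989375
ΔP/P ≈ +0.077165 + 0.0041989375 = +0.0813639375
ΔP ≈ 103.90 × (+0.0813639375) = +8.45371310625.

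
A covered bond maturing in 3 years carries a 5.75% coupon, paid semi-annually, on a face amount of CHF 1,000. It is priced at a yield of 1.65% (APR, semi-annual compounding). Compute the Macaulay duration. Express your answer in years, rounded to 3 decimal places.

Periodic yield y = 0.00825. Discount each cash flow and weight by its period:
  t   CF        PV=CF/(1+0.00825)^t    t·PV
  1        28.75        28.5148        28.5148
  2        28.75        28.2814        56.5629
  3        28.75        28.0500        84.1501
  4        28.75        27.8205       111.2820
  5        28.75        27.5929       137.9643
  6     1,028.75       979.2655     5,875.5931
  Σ                  1,119.5251     6,294.0671
Price P = Σ PV = 1,119.5251.
Macaulay duration = Σ(t·PV) / P = 6,294.0671 / 1,119.5251 = 5.62209 half-year periods.
In years: 5.62209 / 2 = 2.81104 years.

2.811 years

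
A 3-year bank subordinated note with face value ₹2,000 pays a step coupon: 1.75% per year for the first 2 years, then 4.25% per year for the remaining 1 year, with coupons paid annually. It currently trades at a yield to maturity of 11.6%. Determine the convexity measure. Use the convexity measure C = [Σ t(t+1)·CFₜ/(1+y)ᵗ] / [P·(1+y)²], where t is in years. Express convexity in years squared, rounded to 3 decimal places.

9.387

With y = 0.116:
  t   CF        PV=CF/(1+0.116)^t    t·PV        t(t+1)·PV
  1        35.00        31.3620        31.3620          62.7240
  2        35.00        28.1022        56.2043         168.6129
  3     2,085.00     1,500.0767     4,500.2302      18,000.9208
  Σ                  1,559.5409     4,587.7965      18,232.2578
P = 1,559.5409.
Convexity = Σ t(t+1)·PV / [P·(1+y)²] = 18,232.2578 / (1,559.5409 × 1.245456) = 9.38675.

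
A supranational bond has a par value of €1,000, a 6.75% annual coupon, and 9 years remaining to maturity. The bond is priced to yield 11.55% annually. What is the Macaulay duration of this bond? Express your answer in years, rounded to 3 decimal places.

6.667 years

Periodic yield y = 0.1155. Discount each cash flow and weight by its year:
  t   CF        PV=CF/(1+0.1155)^t    t·PV
  1        67.50        60.5110        60.5110
  2        67.50        54.2456       108.4912
  3        67.50        48.6290       145.8869
  4        67.50        43.5939       174.3755
  5        67.50        39.0801       195.4006
  6        67.50        35.0337       210.2024
  7        67.50        31.4063       219.8441
  8        67.50        28.1545       225.2357
  9     1,067.50       399.1551     3,592.3961
  Σ                    739.8092     4,932.3435
Price P = Σ PV = 739.8092.
Macaulay duration = Σ(t·PV) / P = 4,932.3435 / 739.8092 = 6.66705 years.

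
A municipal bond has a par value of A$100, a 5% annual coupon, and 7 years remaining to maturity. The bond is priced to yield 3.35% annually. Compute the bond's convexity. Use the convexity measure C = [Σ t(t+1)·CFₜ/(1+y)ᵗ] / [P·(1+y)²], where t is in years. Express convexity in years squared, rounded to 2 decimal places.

43.76

With y = 0.0335:
  t   CF        PV=CF/(1+0.0335)^t    t·PV        t(t+1)·PV
  1         5.00         4.8379         4.8379           9.6759
  2         5.00         4.6811         9.3622          28.0867
  3         5.00         4.5294        13.5881          54.3525
  4         5.00         4.3826        17.5302          87.6512
  5         5.00         4.2405        21.2025         127.2152
  6         5.00         4.1031        24.6183         172.3282
  7       105.00        83.3712       583.5982       4,668.7859
  Σ                    110.1457       674.7376       5,148.0956
P = 110.1457.
Convexity = Σ t(t+1)·PV / [P·(1+y)²] = 5,148.0956 / (110.1457 × 1.068122) = 43.75806.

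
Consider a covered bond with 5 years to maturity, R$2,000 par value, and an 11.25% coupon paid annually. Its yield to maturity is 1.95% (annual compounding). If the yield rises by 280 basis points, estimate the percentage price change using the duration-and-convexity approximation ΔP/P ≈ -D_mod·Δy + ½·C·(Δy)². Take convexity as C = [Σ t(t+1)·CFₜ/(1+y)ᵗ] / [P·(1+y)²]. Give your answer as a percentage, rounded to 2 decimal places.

With y = 0.0195:
  t   CF        PV=CF/(1+0.0195)^t    t·PV        t(t+1)·PV
  1       225.00       220.6964       220.6964         441.3928
  2       225.00       216.4752       432.9503       1,298.8509
  3       225.00       212.3346       637.0039       2,548.0155
  4       225.00       208.2733       833.0932       4,165.4660
  5     2,225.00     2,020.1977    10,100.9883      60,605.9299
  Σ                  2,877.9772    12,224.7321      69,059.6552
P = 2,877.9772; D_Mac = 4.24768 yrs; D_mod = 4.16644 yrs; C = 23.08674.
Duration effect: -4.16644 × (+0.028) = -0.116660
Convexity effect: 0.5 × 23.08674 × (0.028)² = +0.0090500
ΔP/P ≈ -0.116660 + 0.0090500 = -0.107610 = -10.7610%.

-10.76%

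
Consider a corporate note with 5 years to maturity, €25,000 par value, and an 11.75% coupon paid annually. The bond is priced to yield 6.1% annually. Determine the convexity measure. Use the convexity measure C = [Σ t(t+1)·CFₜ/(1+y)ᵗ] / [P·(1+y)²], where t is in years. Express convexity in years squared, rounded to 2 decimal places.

With y = 0.061:
  t   CF        PV=CF/(1+0.061)^t    t·PV        t(t+1)·PV
  1     2,937.50     2,768.6145     2,768.6145       5,537.2290
  2     2,937.50     2,609.4388     5,218.8775      15,656.6325
  3     2,937.50     2,459.4145     7,378.2434      29,512.9736
  4     2,937.50     2,318.0155     9,272.0621      46,360.3104
  5    27,937.50    20,778.3291   103,891.6456     623,349.8735
  Σ                 30,933.8124   128,529.4431     720,417.0191
P = 30,933.8124.
Convexity = Σ t(t+1)·PV / [P·(1+y)²] = 720,417.0191 / (30,933.8124 × 1.125721) = 20.68806.

20.69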